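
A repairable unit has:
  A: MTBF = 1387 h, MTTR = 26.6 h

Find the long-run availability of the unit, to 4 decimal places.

A(A) = MTBF/(MTBF+MTTR) = 1387/(1387+26.6) = 0.9812

0.9812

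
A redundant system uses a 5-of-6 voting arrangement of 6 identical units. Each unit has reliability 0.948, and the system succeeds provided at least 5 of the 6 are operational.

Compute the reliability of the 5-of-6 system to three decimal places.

0.965

R = Σ_{i=5}^{6} C(6,i) p^i (1−p)^{6−i} with p = 0.948
C(6,5)·0.948^5·0.052^1 = 0.23889
C(6,6)·0.948^6·0.052^0 = 0.72586
Sum = 0.965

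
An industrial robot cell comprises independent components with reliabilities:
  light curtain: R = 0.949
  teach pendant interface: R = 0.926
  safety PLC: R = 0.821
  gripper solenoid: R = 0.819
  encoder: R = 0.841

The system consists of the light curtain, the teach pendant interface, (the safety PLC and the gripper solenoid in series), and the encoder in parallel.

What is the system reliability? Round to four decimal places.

0.9998

Series (safety PLC and gripper solenoid): 0.821000 × 0.819000 = 0.672399
Parallel (light curtain, teach pendant interface, [0.672399], and encoder): 1 − (1 − 0.949000)(1 − 0.926000)(1 − 0.672399)(1 − 0.841000) = 0.9998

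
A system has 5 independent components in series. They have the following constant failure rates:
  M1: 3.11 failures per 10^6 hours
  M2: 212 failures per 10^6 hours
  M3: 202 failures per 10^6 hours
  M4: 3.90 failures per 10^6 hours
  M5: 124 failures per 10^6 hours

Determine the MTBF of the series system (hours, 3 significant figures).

1830

Series of exponential components: λ_sys = Σ λ_i
λ_sys = 0.00000311 + 0.000212 + 0.000202 + 0.00000390 + 0.000124 = 5.4501e-04 /h
MTBF = 1 / λ_sys = 1830 h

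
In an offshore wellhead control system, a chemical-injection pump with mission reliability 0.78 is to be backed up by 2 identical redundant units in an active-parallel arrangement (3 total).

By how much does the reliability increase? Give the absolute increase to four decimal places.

0.2094

R_before = 0.78
R_after = 1 − (1 − 0.78)^3 = 0.9894
ΔR = 0.9894 − 0.78 = 0.2094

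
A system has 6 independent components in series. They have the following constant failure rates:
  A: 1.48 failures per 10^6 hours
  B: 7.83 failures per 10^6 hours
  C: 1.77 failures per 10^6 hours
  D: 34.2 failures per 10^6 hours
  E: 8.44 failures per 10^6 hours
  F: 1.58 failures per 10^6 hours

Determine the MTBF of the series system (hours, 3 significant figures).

18100

Series of exponential components: λ_sys = Σ λ_i
λ_sys = 0.00000148 + 0.00000783 + 0.00000177 + 0.0000342 + 0.00000844 + 0.00000158 = 5.5300e-05 /h
MTBF = 1 / λ_sys = 18100 h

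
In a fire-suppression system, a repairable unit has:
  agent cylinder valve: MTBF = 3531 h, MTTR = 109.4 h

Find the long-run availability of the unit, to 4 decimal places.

A(agent cylinder valve) = MTBF/(MTBF+MTTR) = 3531/(3531+109.4) = 0.9699

0.9699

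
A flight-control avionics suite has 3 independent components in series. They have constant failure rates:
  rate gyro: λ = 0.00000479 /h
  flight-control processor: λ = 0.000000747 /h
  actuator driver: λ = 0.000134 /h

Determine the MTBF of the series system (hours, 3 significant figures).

Series of exponential components: λ_sys = Σ λ_i
λ_sys = 0.00000479 + 0.000000747 + 0.000134 = 1.3954e-04 /h
MTBF = 1 / λ_sys = 7170 h

7170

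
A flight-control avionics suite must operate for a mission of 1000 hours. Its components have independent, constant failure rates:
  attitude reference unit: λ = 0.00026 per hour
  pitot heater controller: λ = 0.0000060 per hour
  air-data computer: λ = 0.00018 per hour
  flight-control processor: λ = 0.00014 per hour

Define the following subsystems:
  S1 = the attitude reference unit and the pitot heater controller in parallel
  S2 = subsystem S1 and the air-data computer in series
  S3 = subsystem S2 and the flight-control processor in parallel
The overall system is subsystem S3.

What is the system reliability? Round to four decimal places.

R(attitude reference unit) = exp(−0.00026 × 1000) = 0.771052
R(pitot heater controller) = exp(−0.0000060 × 1000) = 0.994018
R(air-data computer) = exp(−0.00018 × 1000) = 0.835270
R(flight-control processor) = exp(−0.00014 × 1000) = 0.869358
Parallel (attitude reference unit and pitot heater controller): 1 − (1 − 0.771052)(1 − 0.994018) = 0.998630
Series ([0.998630] and air-data computer): 0.998630 × 0.835270 = 0.834126
Parallel ([0.834126] and flight-control processor): 1 − (1 − 0.834126)(1 − 0.869358) = 0.9783

0.9783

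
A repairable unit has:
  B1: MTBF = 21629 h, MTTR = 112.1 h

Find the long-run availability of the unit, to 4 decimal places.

0.9948

A(B1) = MTBF/(MTBF+MTTR) = 21629/(21629+112.1) = 0.9948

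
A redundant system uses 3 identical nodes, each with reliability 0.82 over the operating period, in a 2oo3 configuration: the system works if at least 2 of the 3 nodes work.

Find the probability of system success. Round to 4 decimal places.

0.9145

R = Σ_{i=2}^{3} C(3,i) p^i (1−p)^{3−i} with p = 0.82
C(3,2)·0.82^2·0.18^1 = 0.363096
C(3,3)·0.82^3·0.18^0 = 0.551368
Sum = 0.9145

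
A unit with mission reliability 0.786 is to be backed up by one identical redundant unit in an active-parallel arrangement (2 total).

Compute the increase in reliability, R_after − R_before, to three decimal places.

0.168

R_before = 0.786
R_after = 1 − (1 − 0.786)^2 = 0.954
ΔR = 0.954 − 0.786 = 0.168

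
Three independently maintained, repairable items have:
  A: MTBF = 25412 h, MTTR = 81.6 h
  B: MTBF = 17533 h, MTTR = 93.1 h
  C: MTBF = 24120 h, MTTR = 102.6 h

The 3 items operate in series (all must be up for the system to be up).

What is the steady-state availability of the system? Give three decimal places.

0.987

A(A) = MTBF/(MTBF+MTTR) = 25412/(25412+81.6) = 0.996799
A(B) = MTBF/(MTBF+MTTR) = 17533/(17533+93.1) = 0.994718
A(C) = MTBF/(MTBF+MTTR) = 24120/(24120+102.6) = 0.995764
Series availability: 0.996799 × 0.994718 × 0.995764 = 0.987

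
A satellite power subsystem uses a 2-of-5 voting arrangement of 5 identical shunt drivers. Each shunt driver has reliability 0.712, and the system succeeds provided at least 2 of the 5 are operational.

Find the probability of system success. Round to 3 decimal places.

R = Σ_{i=2}^{5} C(5,i) p^i (1−p)^{5−i} with p = 0.712
C(5,2)·0.712^2·0.288^3 = 0.12110
C(5,3)·0.712^3·0.288^2 = 0.29938
C(5,4)·0.712^4·0.288^1 = 0.37007
C(5,5)·0.712^5·0.288^0 = 0.18298
Sum = 0.974

0.974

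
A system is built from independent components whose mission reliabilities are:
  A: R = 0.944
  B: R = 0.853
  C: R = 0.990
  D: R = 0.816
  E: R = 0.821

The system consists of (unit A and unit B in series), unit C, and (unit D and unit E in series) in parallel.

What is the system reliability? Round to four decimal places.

0.9994

Series (A and B): 0.944000 × 0.853000 = 0.805232
Series (D and E): 0.816000 × 0.821000 = 0.669936
Parallel ([0.805232], C, and [0.669936]): 1 − (1 − 0.805232)(1 − 0.990000)(1 − 0.669936) = 0.9994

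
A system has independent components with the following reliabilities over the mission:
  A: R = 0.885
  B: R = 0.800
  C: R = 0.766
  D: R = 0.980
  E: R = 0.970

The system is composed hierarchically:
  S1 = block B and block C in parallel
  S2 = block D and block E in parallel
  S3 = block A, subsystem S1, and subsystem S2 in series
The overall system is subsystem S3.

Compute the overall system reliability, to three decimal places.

0.843

Parallel (B and C): 1 − (1 − 0.80000)(1 − 0.76600) = 0.95320
Parallel (D and E): 1 − (1 − 0.98000)(1 − 0.97000) = 0.99940
Series (A, [0.95320], and [0.99940]): 0.88500 × 0.95320 × 0.99940 = 0.843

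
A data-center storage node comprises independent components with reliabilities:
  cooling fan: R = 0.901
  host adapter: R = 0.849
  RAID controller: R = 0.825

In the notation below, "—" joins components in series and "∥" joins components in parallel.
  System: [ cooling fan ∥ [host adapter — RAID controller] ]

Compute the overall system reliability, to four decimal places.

Series (host adapter and RAID controller): 0.849000 × 0.825000 = 0.700425
Parallel (cooling fan and [0.700425]): 1 − (1 − 0.901000)(1 − 0.700425) = 0.9703

0.9703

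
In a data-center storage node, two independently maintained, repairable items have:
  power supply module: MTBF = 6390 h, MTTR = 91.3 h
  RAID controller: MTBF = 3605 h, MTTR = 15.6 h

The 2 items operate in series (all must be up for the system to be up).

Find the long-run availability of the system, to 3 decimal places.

0.982

A(power supply module) = MTBF/(MTBF+MTTR) = 6390/(6390+91.3) = 0.985913
A(RAID controller) = MTBF/(MTBF+MTTR) = 3605/(3605+15.6) = 0.995691
Series availability: 0.985913 × 0.995691 = 0.982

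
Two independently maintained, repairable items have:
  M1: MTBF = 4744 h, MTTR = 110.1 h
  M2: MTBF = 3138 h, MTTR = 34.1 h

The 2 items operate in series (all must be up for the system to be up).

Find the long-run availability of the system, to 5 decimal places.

0.96681

A(M1) = MTBF/(MTBF+MTTR) = 4744/(4744+110.1) = 0.977318
A(M2) = MTBF/(MTBF+MTTR) = 3138/(3138+34.1) = 0.989250
Series availability: 0.977318 × 0.989250 = 0.96681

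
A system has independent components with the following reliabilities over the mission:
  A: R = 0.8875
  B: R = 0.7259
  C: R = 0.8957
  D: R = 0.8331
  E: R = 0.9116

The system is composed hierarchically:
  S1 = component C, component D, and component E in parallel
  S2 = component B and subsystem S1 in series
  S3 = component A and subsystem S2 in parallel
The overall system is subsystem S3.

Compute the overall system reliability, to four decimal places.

0.9690

Parallel (C, D, and E): 1 − (1 − 0.895700)(1 − 0.833100)(1 − 0.911600) = 0.998461
Series (B and [0.998461]): 0.725900 × 0.998461 = 0.724783
Parallel (A and [0.724783]): 1 − (1 − 0.887500)(1 − 0.724783) = 0.9690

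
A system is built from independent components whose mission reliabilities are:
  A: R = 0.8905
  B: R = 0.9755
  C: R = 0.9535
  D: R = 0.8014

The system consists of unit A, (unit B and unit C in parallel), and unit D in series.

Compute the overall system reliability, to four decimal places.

Parallel (B and C): 1 − (1 − 0.975500)(1 − 0.953500) = 0.998861
Series (A, [0.998861], and D): 0.890500 × 0.998861 × 0.801400 = 0.7128

0.7128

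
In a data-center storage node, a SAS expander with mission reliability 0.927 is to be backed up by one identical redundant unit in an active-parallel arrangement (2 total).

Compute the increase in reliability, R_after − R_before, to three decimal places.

R_before = 0.927
R_after = 1 − (1 − 0.927)^2 = 0.995
ΔR = 0.995 − 0.927 = 0.068

0.068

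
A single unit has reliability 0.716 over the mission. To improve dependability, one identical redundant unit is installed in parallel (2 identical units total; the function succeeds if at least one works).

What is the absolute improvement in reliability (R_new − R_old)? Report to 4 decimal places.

0.2033

R_before = 0.716
R_after = 1 − (1 − 0.716)^2 = 0.9193
ΔR = 0.9193 − 0.716 = 0.2033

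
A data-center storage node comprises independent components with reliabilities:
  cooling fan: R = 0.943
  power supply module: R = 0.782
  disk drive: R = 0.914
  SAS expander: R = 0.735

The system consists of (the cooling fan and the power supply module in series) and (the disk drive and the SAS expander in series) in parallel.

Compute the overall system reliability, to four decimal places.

Series (cooling fan and power supply module): 0.943000 × 0.782000 = 0.737426
Series (disk drive and SAS expander): 0.914000 × 0.735000 = 0.671790
Parallel ([0.737426] and [0.671790]): 1 − (1 − 0.737426)(1 − 0.671790) = 0.9138

0.9138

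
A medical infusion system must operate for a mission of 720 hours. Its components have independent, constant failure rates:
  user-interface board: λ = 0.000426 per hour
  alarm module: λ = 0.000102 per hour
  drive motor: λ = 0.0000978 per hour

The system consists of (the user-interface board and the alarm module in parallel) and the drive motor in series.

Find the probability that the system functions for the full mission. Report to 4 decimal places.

R(user-interface board) = exp(−0.000426 × 720) = 0.735857
R(alarm module) = exp(−0.000102 × 720) = 0.929192
R(drive motor) = exp(−0.0000978 × 720) = 0.932006
Parallel (user-interface board and alarm module): 1 − (1 − 0.735857)(1 − 0.929192) = 0.981297
Series ([0.981297] and drive motor): 0.981297 × 0.932006 = 0.9146

0.9146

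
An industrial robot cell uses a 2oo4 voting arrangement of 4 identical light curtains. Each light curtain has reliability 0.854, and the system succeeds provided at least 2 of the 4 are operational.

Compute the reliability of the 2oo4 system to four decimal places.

R = Σ_{i=2}^{4} C(4,i) p^i (1−p)^{4−i} with p = 0.854
C(4,2)·0.854^2·0.146^2 = 0.093277
C(4,3)·0.854^3·0.146^1 = 0.363736
C(4,4)·0.854^4·0.146^0 = 0.531902
Sum = 0.9889

0.9889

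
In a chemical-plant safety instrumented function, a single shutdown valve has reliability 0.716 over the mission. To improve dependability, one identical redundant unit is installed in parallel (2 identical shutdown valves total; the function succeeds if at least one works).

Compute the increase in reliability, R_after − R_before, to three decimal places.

R_before = 0.716
R_after = 1 − (1 − 0.716)^2 = 0.919
ΔR = 0.919 − 0.716 = 0.203

0.203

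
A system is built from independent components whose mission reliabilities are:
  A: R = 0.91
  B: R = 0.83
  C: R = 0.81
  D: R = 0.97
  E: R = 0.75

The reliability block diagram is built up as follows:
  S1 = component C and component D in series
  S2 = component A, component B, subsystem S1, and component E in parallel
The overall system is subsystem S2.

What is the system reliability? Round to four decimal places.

Series (C and D): 0.810000 × 0.970000 = 0.785700
Parallel (A, B, [0.785700], and E): 1 − (1 − 0.910000)(1 − 0.830000)(1 − 0.785700)(1 − 0.750000) = 0.9992

0.9992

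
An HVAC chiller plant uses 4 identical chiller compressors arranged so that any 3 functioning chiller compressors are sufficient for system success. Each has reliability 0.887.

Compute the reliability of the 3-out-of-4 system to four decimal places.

0.9344

R = Σ_{i=3}^{4} C(4,i) p^i (1−p)^{4−i} with p = 0.887
C(4,3)·0.887^3·0.113^1 = 0.315435
C(4,4)·0.887^4·0.113^0 = 0.619005
Sum = 0.9344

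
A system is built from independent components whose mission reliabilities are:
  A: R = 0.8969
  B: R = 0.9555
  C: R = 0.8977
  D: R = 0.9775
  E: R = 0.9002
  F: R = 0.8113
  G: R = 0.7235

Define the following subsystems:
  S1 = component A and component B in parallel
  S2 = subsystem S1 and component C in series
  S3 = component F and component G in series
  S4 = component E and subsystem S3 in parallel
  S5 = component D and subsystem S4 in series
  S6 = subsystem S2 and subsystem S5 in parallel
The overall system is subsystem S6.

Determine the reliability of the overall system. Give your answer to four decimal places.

Parallel (A and B): 1 − (1 − 0.896900)(1 − 0.955500) = 0.995412
Series ([0.995412] and C): 0.995412 × 0.897700 = 0.893581
Series (F and G): 0.811300 × 0.723500 = 0.586976
Parallel (E and [0.586976]): 1 − (1 − 0.900200)(1 − 0.586976) = 0.958780
Series (D and [0.958780]): 0.977500 × 0.958780 = 0.937207
Parallel ([0.893581] and [0.937207]): 1 − (1 − 0.893581)(1 − 0.937207) = 0.9933

0.9933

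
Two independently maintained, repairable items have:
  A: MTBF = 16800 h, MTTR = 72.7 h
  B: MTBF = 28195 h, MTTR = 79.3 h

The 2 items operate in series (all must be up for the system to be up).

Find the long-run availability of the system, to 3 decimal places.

0.993

A(A) = MTBF/(MTBF+MTTR) = 16800/(16800+72.7) = 0.995691
A(B) = MTBF/(MTBF+MTTR) = 28195/(28195+79.3) = 0.997195
Series availability: 0.995691 × 0.997195 = 0.993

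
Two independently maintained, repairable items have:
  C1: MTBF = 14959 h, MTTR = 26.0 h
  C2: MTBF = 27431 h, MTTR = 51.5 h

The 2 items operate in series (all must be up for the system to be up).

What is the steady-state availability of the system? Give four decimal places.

0.9964

A(C1) = MTBF/(MTBF+MTTR) = 14959/(14959+26.0) = 0.998265
A(C2) = MTBF/(MTBF+MTTR) = 27431/(27431+51.5) = 0.998126
Series availability: 0.998265 × 0.998126 = 0.9964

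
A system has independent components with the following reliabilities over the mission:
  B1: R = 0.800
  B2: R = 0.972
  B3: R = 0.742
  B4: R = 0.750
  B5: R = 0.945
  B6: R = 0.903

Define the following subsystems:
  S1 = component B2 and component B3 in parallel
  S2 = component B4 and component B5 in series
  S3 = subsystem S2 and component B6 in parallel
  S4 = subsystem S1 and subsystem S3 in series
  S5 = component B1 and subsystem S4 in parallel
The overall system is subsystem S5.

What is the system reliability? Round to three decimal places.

0.993

Parallel (B2 and B3): 1 − (1 − 0.97200)(1 − 0.74200) = 0.99278
Series (B4 and B5): 0.75000 × 0.94500 = 0.70875
Parallel ([0.70875] and B6): 1 − (1 − 0.70875)(1 − 0.90300) = 0.97175
Series ([0.99278] and [0.97175]): 0.99278 × 0.97175 = 0.96473
Parallel (B1 and [0.96473]): 1 − (1 − 0.80000)(1 − 0.96473) = 0.993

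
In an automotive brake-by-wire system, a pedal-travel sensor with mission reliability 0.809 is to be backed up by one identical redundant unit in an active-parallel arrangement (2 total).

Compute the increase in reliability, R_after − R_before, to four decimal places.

R_before = 0.809
R_after = 1 − (1 − 0.809)^2 = 0.9635
ΔR = 0.9635 − 0.809 = 0.1545

0.1545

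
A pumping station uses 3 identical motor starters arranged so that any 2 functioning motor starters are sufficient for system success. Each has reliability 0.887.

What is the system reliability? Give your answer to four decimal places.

0.9646

R = Σ_{i=2}^{3} C(3,i) p^i (1−p)^{3−i} with p = 0.887
C(3,2)·0.887^2·0.113^1 = 0.266715
C(3,3)·0.887^3·0.113^0 = 0.697864
Sum = 0.9646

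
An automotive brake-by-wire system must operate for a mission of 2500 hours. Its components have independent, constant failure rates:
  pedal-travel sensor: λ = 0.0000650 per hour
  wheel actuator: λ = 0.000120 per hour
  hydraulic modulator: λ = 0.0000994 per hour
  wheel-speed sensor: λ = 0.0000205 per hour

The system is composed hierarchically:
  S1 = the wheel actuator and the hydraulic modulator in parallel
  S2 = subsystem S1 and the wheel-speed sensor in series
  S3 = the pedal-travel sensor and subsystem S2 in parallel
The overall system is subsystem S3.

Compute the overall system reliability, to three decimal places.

0.984

R(pedal-travel sensor) = exp(−0.0000650 × 2500) = 0.85002
R(wheel actuator) = exp(−0.000120 × 2500) = 0.74082
R(hydraulic modulator) = exp(−0.0000994 × 2500) = 0.77997
R(wheel-speed sensor) = exp(−0.0000205 × 2500) = 0.95004
Parallel (wheel actuator and hydraulic modulator): 1 − (1 − 0.74082)(1 − 0.77997) = 0.94297
Series ([0.94297] and wheel-speed sensor): 0.94297 × 0.95004 = 0.89586
Parallel (pedal-travel sensor and [0.89586]): 1 − (1 − 0.85002)(1 − 0.89586) = 0.984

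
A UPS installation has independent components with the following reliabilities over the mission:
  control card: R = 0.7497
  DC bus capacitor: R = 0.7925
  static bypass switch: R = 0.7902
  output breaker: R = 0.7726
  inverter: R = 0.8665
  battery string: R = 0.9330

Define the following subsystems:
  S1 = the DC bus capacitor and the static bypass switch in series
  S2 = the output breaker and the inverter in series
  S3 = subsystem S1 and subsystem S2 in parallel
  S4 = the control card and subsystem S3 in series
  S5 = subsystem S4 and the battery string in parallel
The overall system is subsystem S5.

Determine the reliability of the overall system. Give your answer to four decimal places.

0.9770

Series (DC bus capacitor and static bypass switch): 0.792500 × 0.790200 = 0.626234
Series (output breaker and inverter): 0.772600 × 0.866500 = 0.669458
Parallel ([0.626234] and [0.669458]): 1 − (1 − 0.626234)(1 − 0.669458) = 0.876455
Series (control card and [0.876455]): 0.749700 × 0.876455 = 0.657078
Parallel ([0.657078] and battery string): 1 − (1 − 0.657078)(1 − 0.933000) = 0.9770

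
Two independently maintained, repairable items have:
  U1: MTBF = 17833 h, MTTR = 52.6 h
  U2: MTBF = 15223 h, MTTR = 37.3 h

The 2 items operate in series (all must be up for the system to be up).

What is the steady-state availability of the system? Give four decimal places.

0.9946

A(U1) = MTBF/(MTBF+MTTR) = 17833/(17833+52.6) = 0.997059
A(U2) = MTBF/(MTBF+MTTR) = 15223/(15223+37.3) = 0.997556
Series availability: 0.997059 × 0.997556 = 0.9946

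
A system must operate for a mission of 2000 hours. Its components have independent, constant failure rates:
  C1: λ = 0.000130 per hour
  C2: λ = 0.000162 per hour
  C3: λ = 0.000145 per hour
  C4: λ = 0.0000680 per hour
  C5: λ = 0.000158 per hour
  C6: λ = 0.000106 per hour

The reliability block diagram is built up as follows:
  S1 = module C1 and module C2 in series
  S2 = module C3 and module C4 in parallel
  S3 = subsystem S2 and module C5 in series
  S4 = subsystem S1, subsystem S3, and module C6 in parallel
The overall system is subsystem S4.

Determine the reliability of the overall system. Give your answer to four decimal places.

0.9751

R(C1) = exp(−0.000130 × 2000) = 0.771052
R(C2) = exp(−0.000162 × 2000) = 0.723250
R(C3) = exp(−0.000145 × 2000) = 0.748264
R(C4) = exp(−0.0000680 × 2000) = 0.872843
R(C5) = exp(−0.000158 × 2000) = 0.729059
R(C6) = exp(−0.000106 × 2000) = 0.808965
Series (C1 and C2): 0.771052 × 0.723250 = 0.557663
Parallel (C3 and C4): 1 − (1 − 0.748264)(1 − 0.872843) = 0.967990
Series ([0.967990] and C5): 0.967990 × 0.729059 = 0.705722
Parallel ([0.557663], [0.705722], and C6): 1 − (1 − 0.557663)(1 − 0.705722)(1 − 0.808965) = 0.9751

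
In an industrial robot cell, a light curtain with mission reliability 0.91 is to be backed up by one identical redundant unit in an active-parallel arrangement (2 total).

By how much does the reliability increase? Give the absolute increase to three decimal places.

R_before = 0.91
R_after = 1 − (1 − 0.91)^2 = 0.992
ΔR = 0.992 − 0.91 = 0.082

0.082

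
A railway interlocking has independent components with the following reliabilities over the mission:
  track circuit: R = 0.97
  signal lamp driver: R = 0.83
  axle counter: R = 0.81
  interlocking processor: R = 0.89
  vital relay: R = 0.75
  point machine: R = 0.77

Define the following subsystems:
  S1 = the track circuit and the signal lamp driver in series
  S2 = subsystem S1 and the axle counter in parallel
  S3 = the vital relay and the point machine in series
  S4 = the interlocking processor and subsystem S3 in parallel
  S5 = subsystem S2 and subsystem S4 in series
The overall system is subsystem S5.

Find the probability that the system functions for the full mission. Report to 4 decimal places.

Series (track circuit and signal lamp driver): 0.970000 × 0.830000 = 0.805100
Parallel ([0.805100] and axle counter): 1 − (1 − 0.805100)(1 − 0.810000) = 0.962969
Series (vital relay and point machine): 0.750000 × 0.770000 = 0.577500
Parallel (interlocking processor and [0.577500]): 1 − (1 − 0.890000)(1 − 0.577500) = 0.953525
Series ([0.962969] and [0.953525]): 0.962969 × 0.953525 = 0.9182

0.9182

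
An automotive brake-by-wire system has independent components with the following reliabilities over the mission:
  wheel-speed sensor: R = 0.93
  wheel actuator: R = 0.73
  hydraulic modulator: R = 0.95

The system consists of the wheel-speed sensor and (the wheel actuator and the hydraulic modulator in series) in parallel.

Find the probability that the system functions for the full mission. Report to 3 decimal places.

0.979

Series (wheel actuator and hydraulic modulator): 0.73000 × 0.95000 = 0.69350
Parallel (wheel-speed sensor and [0.69350]): 1 − (1 − 0.93000)(1 − 0.69350) = 0.979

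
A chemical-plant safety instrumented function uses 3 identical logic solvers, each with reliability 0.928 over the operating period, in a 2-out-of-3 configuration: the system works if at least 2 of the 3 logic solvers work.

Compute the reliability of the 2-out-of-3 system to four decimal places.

R = Σ_{i=2}^{3} C(3,i) p^i (1−p)^{3−i} with p = 0.928
C(3,2)·0.928^2·0.072^1 = 0.186016
C(3,3)·0.928^3·0.072^0 = 0.799179
Sum = 0.9852

0.9852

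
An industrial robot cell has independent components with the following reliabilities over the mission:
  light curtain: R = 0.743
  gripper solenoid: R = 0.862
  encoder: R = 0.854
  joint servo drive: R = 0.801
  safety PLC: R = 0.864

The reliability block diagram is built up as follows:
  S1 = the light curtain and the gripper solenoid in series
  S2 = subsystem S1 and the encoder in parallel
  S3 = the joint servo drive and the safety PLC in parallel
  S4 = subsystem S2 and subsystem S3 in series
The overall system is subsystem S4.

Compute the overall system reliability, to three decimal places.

0.922

Series (light curtain and gripper solenoid): 0.74300 × 0.86200 = 0.64047
Parallel ([0.64047] and encoder): 1 − (1 − 0.64047)(1 − 0.85400) = 0.94751
Parallel (joint servo drive and safety PLC): 1 − (1 − 0.80100)(1 − 0.86400) = 0.97294
Series ([0.94751] and [0.97294]): 0.94751 × 0.97294 = 0.922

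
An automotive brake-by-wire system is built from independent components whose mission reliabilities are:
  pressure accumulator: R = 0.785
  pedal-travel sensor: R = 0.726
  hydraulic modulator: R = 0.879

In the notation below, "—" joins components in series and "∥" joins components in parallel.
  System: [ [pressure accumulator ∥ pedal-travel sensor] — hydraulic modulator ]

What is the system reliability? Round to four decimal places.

Parallel (pressure accumulator and pedal-travel sensor): 1 − (1 − 0.785000)(1 − 0.726000) = 0.941090
Series ([0.941090] and hydraulic modulator): 0.941090 × 0.879000 = 0.8272

0.8272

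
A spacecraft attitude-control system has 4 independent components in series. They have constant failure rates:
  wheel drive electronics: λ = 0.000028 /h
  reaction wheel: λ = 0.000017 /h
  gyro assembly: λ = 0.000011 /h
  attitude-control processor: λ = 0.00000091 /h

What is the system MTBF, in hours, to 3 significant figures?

17600

Series of exponential components: λ_sys = Σ λ_i
λ_sys = 0.000028 + 0.000017 + 0.000011 + 0.00000091 = 5.6910e-05 /h
MTBF = 1 / λ_sys = 17600 h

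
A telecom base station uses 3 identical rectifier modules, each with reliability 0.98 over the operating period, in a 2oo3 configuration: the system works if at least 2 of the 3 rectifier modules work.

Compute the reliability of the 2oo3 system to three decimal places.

R = Σ_{i=2}^{3} C(3,i) p^i (1−p)^{3−i} with p = 0.98
C(3,2)·0.98^2·0.02^1 = 0.05762
C(3,3)·0.98^3·0.02^0 = 0.94119
Sum = 0.999

0.999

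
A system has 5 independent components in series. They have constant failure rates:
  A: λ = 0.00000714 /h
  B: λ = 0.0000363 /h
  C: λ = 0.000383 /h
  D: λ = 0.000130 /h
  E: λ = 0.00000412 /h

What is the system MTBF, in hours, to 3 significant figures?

1780

Series of exponential components: λ_sys = Σ λ_i
λ_sys = 0.00000714 + 0.0000363 + 0.000383 + 0.000130 + 0.00000412 = 5.6056e-04 /h
MTBF = 1 / λ_sys = 1780 h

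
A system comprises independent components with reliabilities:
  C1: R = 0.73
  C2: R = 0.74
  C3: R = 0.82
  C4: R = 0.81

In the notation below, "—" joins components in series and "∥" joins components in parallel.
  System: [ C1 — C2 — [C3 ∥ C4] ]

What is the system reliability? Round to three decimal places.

Parallel (C3 and C4): 1 − (1 − 0.82000)(1 − 0.81000) = 0.96580
Series (C1, C2, and [0.96580]): 0.73000 × 0.74000 × 0.96580 = 0.522

0.522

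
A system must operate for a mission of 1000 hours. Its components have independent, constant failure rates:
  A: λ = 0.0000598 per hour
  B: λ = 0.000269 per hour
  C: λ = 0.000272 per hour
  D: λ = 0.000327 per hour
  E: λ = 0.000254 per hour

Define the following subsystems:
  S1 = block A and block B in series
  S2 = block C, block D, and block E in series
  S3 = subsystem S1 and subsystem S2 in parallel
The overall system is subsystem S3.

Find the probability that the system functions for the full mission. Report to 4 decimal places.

0.8392

R(A) = exp(−0.0000598 × 1000) = 0.941953
R(B) = exp(−0.000269 × 1000) = 0.764143
R(C) = exp(−0.000272 × 1000) = 0.761854
R(D) = exp(−0.000327 × 1000) = 0.721084
R(E) = exp(−0.000254 × 1000) = 0.775692
Series (A and B): 0.941953 × 0.764143 = 0.719787
Series (C, D, and E): 0.761854 × 0.721084 × 0.775692 = 0.426135
Parallel ([0.719787] and [0.426135]): 1 − (1 − 0.719787)(1 − 0.426135) = 0.8392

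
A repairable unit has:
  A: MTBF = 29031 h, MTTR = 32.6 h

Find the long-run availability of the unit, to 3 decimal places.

0.999

A(A) = MTBF/(MTBF+MTTR) = 29031/(29031+32.6) = 0.999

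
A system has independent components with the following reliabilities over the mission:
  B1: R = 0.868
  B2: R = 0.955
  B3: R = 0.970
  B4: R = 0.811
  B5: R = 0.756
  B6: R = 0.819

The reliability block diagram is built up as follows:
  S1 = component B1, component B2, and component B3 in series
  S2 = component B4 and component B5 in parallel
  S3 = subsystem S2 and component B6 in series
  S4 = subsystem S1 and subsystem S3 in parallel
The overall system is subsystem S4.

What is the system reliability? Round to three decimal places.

0.957

Series (B1, B2, and B3): 0.86800 × 0.95500 × 0.97000 = 0.80407
Parallel (B4 and B5): 1 − (1 − 0.81100)(1 − 0.75600) = 0.95388
Series ([0.95388] and B6): 0.95388 × 0.81900 = 0.78123
Parallel ([0.80407] and [0.78123]): 1 − (1 − 0.80407)(1 − 0.78123) = 0.957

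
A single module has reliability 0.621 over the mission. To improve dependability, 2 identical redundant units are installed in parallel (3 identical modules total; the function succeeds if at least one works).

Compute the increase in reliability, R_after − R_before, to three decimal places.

R_before = 0.621
R_after = 1 − (1 − 0.621)^3 = 0.946
ΔR = 0.946 − 0.621 = 0.325

0.325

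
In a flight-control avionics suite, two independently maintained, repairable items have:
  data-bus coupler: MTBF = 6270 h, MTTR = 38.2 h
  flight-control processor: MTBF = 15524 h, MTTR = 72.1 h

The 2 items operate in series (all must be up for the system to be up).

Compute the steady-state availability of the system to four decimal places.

0.9893

A(data-bus coupler) = MTBF/(MTBF+MTTR) = 6270/(6270+38.2) = 0.993944
A(flight-control processor) = MTBF/(MTBF+MTTR) = 15524/(15524+72.1) = 0.995377
Series availability: 0.993944 × 0.995377 = 0.9893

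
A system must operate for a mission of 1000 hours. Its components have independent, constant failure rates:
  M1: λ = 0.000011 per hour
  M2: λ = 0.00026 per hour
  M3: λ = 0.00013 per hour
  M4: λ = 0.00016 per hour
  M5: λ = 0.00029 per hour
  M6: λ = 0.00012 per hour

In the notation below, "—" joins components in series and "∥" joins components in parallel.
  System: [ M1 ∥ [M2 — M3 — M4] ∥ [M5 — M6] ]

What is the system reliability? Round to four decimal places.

R(M1) = exp(−0.000011 × 1000) = 0.989060
R(M2) = exp(−0.00026 × 1000) = 0.771052
R(M3) = exp(−0.00013 × 1000) = 0.878095
R(M4) = exp(−0.00016 × 1000) = 0.852144
R(M5) = exp(−0.00029 × 1000) = 0.748264
R(M6) = exp(−0.00012 × 1000) = 0.886920
Series (M2, M3, and M4): 0.771052 × 0.878095 × 0.852144 = 0.576950
Series (M5 and M6): 0.748264 × 0.886920 = 0.663650
Parallel (M1, [0.576950], and [0.663650]): 1 − (1 − 0.989060)(1 − 0.576950)(1 − 0.663650) = 0.9984

0.9984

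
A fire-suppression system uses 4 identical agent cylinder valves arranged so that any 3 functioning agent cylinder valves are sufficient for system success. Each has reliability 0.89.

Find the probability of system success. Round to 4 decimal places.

0.9376

R = Σ_{i=3}^{4} C(4,i) p^i (1−p)^{4−i} with p = 0.89
C(4,3)·0.89^3·0.11^1 = 0.310186
C(4,4)·0.89^4·0.11^0 = 0.627422
Sum = 0.9376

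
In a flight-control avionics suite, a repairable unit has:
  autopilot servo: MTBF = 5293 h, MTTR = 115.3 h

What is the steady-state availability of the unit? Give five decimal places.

0.97868

A(autopilot servo) = MTBF/(MTBF+MTTR) = 5293/(5293+115.3) = 0.97868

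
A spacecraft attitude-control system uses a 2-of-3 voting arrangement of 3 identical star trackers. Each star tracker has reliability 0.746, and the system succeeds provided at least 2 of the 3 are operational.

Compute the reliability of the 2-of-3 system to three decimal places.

0.839

R = Σ_{i=2}^{3} C(3,i) p^i (1−p)^{3−i} with p = 0.746
C(3,2)·0.746^2·0.254^1 = 0.42407
C(3,3)·0.746^3·0.254^0 = 0.41516
Sum = 0.839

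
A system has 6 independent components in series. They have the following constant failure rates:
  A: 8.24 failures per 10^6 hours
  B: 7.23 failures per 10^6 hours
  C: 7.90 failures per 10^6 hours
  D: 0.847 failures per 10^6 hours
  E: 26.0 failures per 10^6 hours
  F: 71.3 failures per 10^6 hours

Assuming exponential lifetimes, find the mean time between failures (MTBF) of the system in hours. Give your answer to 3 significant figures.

8230

Series of exponential components: λ_sys = Σ λ_i
λ_sys = 0.00000824 + 0.00000723 + 0.00000790 + 0.000000847 + 0.0000260 + 0.0000713 = 1.2152e-04 /h
MTBF = 1 / λ_sys = 8230 h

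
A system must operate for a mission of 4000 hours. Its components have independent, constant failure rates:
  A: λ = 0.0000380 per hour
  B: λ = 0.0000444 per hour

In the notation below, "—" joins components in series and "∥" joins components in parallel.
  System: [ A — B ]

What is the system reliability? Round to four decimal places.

R(A) = exp(−0.0000380 × 4000) = 0.858988
R(B) = exp(−0.0000444 × 4000) = 0.837277
Series (A and B): 0.858988 × 0.837277 = 0.7192

0.7192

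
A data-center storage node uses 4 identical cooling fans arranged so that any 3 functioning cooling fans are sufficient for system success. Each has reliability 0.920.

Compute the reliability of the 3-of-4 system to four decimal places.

R = Σ_{i=3}^{4} C(4,i) p^i (1−p)^{4−i} with p = 0.920
C(4,3)·0.920^3·0.080^1 = 0.249180
C(4,4)·0.920^4·0.080^0 = 0.716393
Sum = 0.9656

0.9656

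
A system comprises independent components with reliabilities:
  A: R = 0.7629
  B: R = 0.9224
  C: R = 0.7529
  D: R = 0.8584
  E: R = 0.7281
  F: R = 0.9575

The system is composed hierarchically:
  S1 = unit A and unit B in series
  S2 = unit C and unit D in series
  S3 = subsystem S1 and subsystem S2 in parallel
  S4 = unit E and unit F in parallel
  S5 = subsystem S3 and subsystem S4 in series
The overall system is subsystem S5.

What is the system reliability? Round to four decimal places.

Series (A and B): 0.762900 × 0.922400 = 0.703699
Series (C and D): 0.752900 × 0.858400 = 0.646289
Parallel ([0.703699] and [0.646289]): 1 − (1 − 0.703699)(1 − 0.646289) = 0.895195
Parallel (E and F): 1 − (1 − 0.728100)(1 − 0.957500) = 0.988444
Series ([0.895195] and [0.988444]): 0.895195 × 0.988444 = 0.8849

0.8849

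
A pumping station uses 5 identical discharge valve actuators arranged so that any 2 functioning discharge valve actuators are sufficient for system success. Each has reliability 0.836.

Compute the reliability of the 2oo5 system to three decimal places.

0.997

R = Σ_{i=2}^{5} C(5,i) p^i (1−p)^{5−i} with p = 0.836
C(5,2)·0.836^2·0.164^3 = 0.03083
C(5,3)·0.836^3·0.164^2 = 0.15715
C(5,4)·0.836^4·0.164^1 = 0.40053
C(5,5)·0.836^5·0.164^0 = 0.40835
Sum = 0.997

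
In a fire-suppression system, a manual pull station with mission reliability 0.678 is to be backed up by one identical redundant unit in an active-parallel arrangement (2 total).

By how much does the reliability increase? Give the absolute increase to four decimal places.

0.2183

R_before = 0.678
R_after = 1 − (1 − 0.678)^2 = 0.8963
ΔR = 0.8963 − 0.678 = 0.2183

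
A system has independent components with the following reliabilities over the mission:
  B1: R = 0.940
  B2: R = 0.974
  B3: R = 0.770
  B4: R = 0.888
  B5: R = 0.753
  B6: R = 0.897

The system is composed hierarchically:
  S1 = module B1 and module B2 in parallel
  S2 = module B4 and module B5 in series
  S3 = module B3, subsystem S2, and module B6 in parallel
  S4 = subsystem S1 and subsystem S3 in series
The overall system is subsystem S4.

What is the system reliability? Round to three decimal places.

Parallel (B1 and B2): 1 − (1 − 0.94000)(1 − 0.97400) = 0.99844
Series (B4 and B5): 0.88800 × 0.75300 = 0.66866
Parallel (B3, [0.66866], and B6): 1 − (1 − 0.77000)(1 − 0.66866)(1 − 0.89700) = 0.99215
Series ([0.99844] and [0.99215]): 0.99844 × 0.99215 = 0.991

0.991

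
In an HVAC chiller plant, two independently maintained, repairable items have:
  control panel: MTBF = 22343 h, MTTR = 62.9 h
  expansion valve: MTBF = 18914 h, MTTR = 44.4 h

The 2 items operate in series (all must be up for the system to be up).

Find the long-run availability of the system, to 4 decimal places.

0.9949

A(control panel) = MTBF/(MTBF+MTTR) = 22343/(22343+62.9) = 0.997193
A(expansion valve) = MTBF/(MTBF+MTTR) = 18914/(18914+44.4) = 0.997658
Series availability: 0.997193 × 0.997658 = 0.9949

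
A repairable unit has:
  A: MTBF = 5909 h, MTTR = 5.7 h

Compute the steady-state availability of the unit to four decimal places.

0.9990

A(A) = MTBF/(MTBF+MTTR) = 5909/(5909+5.7) = 0.9990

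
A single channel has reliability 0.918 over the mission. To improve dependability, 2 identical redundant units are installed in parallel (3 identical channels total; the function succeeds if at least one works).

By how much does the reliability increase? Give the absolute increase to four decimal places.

R_before = 0.918
R_after = 1 − (1 − 0.918)^3 = 0.9994
ΔR = 0.9994 − 0.918 = 0.0814

0.0814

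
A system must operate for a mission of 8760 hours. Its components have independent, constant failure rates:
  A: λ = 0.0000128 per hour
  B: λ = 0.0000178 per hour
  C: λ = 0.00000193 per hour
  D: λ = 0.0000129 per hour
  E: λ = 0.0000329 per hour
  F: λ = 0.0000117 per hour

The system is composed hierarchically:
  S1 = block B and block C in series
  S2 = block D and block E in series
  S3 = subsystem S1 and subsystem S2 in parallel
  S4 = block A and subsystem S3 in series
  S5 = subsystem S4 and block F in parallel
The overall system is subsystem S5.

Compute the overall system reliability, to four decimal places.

0.9851

R(A) = exp(−0.0000128 × 8760) = 0.893930
R(B) = exp(−0.0000178 × 8760) = 0.855621
R(C) = exp(−0.00000193 × 8760) = 0.983235
R(D) = exp(−0.0000129 × 8760) = 0.893147
R(E) = exp(−0.0000329 × 8760) = 0.749609
R(F) = exp(−0.0000117 × 8760) = 0.902585
Series (B and C): 0.855621 × 0.983235 = 0.841277
Series (D and E): 0.893147 × 0.749609 = 0.669511
Parallel ([0.841277] and [0.669511]): 1 − (1 − 0.841277)(1 − 0.669511) = 0.947544
Series (A and [0.947544]): 0.893930 × 0.947544 = 0.847038
Parallel ([0.847038] and F): 1 − (1 − 0.847038)(1 − 0.902585) = 0.9851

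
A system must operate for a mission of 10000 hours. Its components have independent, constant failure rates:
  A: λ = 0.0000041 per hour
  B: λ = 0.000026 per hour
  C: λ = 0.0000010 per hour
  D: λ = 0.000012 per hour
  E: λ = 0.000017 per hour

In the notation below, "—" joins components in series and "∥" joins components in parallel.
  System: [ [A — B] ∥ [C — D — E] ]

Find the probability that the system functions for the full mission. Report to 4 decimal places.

R(A) = exp(−0.0000041 × 10000) = 0.959829
R(B) = exp(−0.000026 × 10000) = 0.771052
R(C) = exp(−0.0000010 × 10000) = 0.990050
R(D) = exp(−0.000012 × 10000) = 0.886920
R(E) = exp(−0.000017 × 10000) = 0.843665
Series (A and B): 0.959829 × 0.771052 = 0.740078
Series (C, D, and E): 0.990050 × 0.886920 × 0.843665 = 0.740818
Parallel ([0.740078] and [0.740818]): 1 − (1 − 0.740078)(1 − 0.740818) = 0.9326

0.9326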